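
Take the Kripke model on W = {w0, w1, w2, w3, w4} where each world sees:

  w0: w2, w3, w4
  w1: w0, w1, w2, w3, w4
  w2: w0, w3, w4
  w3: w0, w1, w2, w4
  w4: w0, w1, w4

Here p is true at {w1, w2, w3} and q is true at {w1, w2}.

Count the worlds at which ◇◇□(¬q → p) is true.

w0: successors {w2, w3, w4}; ◇□(¬q → p) there: w2:F, w3:F, w4:F. ✗
w1: successors {w0, w1, w2, w3, w4}; ◇□(¬q → p) there: w0:F, w1:F, w2:F, w3:F, w4:F. ✗
w2: successors {w0, w3, w4}; ◇□(¬q → p) there: w0:F, w3:F, w4:F. ✗
w3: successors {w0, w1, w2, w4}; ◇□(¬q → p) there: w0:F, w1:F, w2:F, w4:F. ✗
w4: successors {w0, w1, w4}; ◇□(¬q → p) there: w0:F, w1:F, w4:F. ✗
Satisfying worlds: ∅.

0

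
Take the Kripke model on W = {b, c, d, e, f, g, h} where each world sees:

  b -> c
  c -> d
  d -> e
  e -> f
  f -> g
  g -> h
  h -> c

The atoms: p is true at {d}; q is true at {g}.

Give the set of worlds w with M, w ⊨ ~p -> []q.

b: ~p is T, []q is F. ✗
c: ~p is T, []q is F. ✗
d: ~p is F, []q is F. ✓
e: ~p is T, []q is F. ✗
f: ~p is T, []q is T. ✓
g: ~p is T, []q is F. ✗
h: ~p is T, []q is F. ✗

{d, f}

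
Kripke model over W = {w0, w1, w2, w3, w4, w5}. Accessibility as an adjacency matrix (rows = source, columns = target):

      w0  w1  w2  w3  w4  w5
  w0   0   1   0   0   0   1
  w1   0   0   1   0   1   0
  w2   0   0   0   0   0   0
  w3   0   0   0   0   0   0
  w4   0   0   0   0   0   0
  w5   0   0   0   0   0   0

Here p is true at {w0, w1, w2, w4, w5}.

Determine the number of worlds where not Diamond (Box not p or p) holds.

w0: Diamond (Box not p or p) is T. ✗
w1: Diamond (Box not p or p) is T. ✗
w2: Diamond (Box not p or p) is F. ✓
w3: Diamond (Box not p or p) is F. ✓
w4: Diamond (Box not p or p) is F. ✓
w5: Diamond (Box not p or p) is F. ✓
Satisfying worlds: {w2, w3, w4, w5}.

4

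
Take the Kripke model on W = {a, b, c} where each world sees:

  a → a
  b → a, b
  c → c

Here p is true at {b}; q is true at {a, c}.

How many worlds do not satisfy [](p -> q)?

1

a: successors {a}; p -> q there: a:T. ✓
b: successors {a, b}; p -> q there: a:T, b:F. ✗
c: successors {c}; p -> q there: c:T. ✓
Satisfying worlds: {a, c}.
So [](p -> q) fails at the other 1 world.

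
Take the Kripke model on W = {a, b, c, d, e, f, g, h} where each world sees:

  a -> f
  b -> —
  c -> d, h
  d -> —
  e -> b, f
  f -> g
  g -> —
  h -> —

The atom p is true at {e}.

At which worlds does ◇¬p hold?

{a, c, e, f}

a: successors {f}; ¬p there: f:T. ✓
b: no successors, so ◇¬p fails. ✗
c: successors {d, h}; ¬p there: d:T, h:T. ✓
d: no successors, so ◇¬p fails. ✗
e: successors {b, f}; ¬p there: b:T, f:T. ✓
f: successors {g}; ¬p there: g:T. ✓
g: no successors, so ◇¬p fails. ✗
h: no successors, so ◇¬p fails. ✗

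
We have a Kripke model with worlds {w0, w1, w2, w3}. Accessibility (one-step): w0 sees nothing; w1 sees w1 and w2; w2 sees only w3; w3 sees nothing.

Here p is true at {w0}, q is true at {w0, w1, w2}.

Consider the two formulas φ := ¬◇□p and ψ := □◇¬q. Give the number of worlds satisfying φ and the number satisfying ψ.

3 and 2

For ¬◇□p:
w0: ◇□p is F. ✓
w1: ◇□p is F. ✓
w2: ◇□p is T. ✗
w3: ◇□p is F. ✓
— 3 worlds.
For □◇¬q:
w0: no successors, so □◇¬q holds vacuously. ✓
w1: successors {w1, w2}; ◇¬q there: w1:F, w2:T. ✗
w2: successors {w3}; ◇¬q there: w3:F. ✗
w3: no successors, so □◇¬q holds vacuously. ✓
— 2 worlds.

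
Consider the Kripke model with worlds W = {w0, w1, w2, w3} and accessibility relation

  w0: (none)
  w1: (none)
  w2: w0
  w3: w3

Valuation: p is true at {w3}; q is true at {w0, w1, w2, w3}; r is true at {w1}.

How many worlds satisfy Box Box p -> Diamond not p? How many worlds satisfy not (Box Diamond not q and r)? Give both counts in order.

For Box Box p -> Diamond not p:
w0: Box Box p is T, Diamond not p is F. ✗
w1: Box Box p is T, Diamond not p is F. ✗
w2: Box Box p is T, Diamond not p is T. ✓
w3: Box Box p is T, Diamond not p is F. ✗
— 1 world.
For not (Box Diamond not q and r):
w0: Box Diamond not q and r is F. ✓
w1: Box Diamond not q and r is T. ✗
w2: Box Diamond not q and r is F. ✓
w3: Box Diamond not q and r is F. ✓
— 3 worlds.

1 and 3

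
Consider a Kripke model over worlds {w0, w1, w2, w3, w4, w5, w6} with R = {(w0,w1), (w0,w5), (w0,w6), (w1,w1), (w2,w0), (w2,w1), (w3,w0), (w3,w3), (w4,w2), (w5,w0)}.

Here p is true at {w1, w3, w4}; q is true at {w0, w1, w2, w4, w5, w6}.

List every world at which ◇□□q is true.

w0: successors {w1, w5, w6}; □□q there: w1:T, w5:T, w6:T. ✓
w1: successors {w1}; □□q there: w1:T. ✓
w2: successors {w0, w1}; □□q there: w0:T, w1:T. ✓
w3: successors {w0, w3}; □□q there: w0:T, w3:F. ✓
w4: successors {w2}; □□q there: w2:T. ✓
w5: successors {w0}; □□q there: w0:T. ✓
w6: no successors, so ◇□□q fails. ✗

{w0, w1, w2, w3, w4, w5}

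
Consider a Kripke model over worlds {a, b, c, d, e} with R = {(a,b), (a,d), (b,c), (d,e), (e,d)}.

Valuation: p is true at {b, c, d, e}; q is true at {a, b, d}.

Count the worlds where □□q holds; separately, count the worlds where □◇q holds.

3 and 2

For □□q:
a: successors {b, d}; □q there: b:F, d:F. ✗
b: successors {c}; □q there: c:T. ✓
c: no successors, so □□q holds vacuously. ✓
d: successors {e}; □q there: e:T. ✓
e: successors {d}; □q there: d:F. ✗
— 3 worlds.
For □◇q:
a: successors {b, d}; ◇q there: b:F, d:F. ✗
b: successors {c}; ◇q there: c:F. ✗
c: no successors, so □◇q holds vacuously. ✓
d: successors {e}; ◇q there: e:T. ✓
e: successors {d}; ◇q there: d:F. ✗
— 2 worlds.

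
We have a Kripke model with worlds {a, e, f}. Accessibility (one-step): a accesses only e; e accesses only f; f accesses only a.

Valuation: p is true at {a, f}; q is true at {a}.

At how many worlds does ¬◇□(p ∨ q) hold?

1

a: ◇□(p ∨ q) is T. ✗
e: ◇□(p ∨ q) is T. ✗
f: ◇□(p ∨ q) is F. ✓
Satisfying worlds: {f}.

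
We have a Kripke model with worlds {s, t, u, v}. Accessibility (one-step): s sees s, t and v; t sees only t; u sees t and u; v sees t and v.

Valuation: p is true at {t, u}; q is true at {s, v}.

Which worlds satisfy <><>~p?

s: successors {s, t, v}; <>~p there: s:T, t:F, v:T. ✓
t: successors {t}; <>~p there: t:F. ✗
u: successors {t, u}; <>~p there: t:F, u:F. ✗
v: successors {t, v}; <>~p there: t:F, v:T. ✓

{s, v}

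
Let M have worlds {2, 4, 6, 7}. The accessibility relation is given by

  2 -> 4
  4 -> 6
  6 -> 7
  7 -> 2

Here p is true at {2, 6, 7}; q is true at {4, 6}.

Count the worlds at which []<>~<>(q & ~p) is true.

3

2: successors {4}; <>~<>(q & ~p) there: 4:T. ✓
4: successors {6}; <>~<>(q & ~p) there: 6:T. ✓
6: successors {7}; <>~<>(q & ~p) there: 7:F. ✗
7: successors {2}; <>~<>(q & ~p) there: 2:T. ✓
Satisfying worlds: {2, 4, 7}.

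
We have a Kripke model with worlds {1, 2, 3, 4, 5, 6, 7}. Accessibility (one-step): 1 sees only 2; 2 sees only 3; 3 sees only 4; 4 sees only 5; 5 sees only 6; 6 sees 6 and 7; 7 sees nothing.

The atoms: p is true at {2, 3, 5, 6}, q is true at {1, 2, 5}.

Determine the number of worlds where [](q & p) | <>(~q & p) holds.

6

1: [](q & p) is T, <>(~q & p) is F. ✓
2: [](q & p) is F, <>(~q & p) is T. ✓
3: [](q & p) is F, <>(~q & p) is F. ✗
4: [](q & p) is T, <>(~q & p) is F. ✓
5: [](q & p) is F, <>(~q & p) is T. ✓
6: [](q & p) is F, <>(~q & p) is T. ✓
7: [](q & p) is T, <>(~q & p) is F. ✓
Satisfying worlds: {1, 2, 4, 5, 6, 7}.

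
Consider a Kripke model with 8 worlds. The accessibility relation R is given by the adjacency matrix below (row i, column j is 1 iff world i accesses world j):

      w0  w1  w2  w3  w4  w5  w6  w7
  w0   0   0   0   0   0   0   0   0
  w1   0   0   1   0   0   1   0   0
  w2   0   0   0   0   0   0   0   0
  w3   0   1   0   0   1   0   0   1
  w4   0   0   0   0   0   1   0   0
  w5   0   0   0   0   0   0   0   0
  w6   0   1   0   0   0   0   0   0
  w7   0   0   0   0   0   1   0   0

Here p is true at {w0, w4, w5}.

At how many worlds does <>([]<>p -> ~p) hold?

3

w0: no successors, so <>([]<>p -> ~p) fails. ✗
w1: successors {w2, w5}; []<>p -> ~p there: w2:T, w5:F. ✓
w2: no successors, so <>([]<>p -> ~p) fails. ✗
w3: successors {w1, w4, w7}; []<>p -> ~p there: w1:T, w4:T, w7:T. ✓
w4: successors {w5}; []<>p -> ~p there: w5:F. ✗
w5: no successors, so <>([]<>p -> ~p) fails. ✗
w6: successors {w1}; []<>p -> ~p there: w1:T. ✓
w7: successors {w5}; []<>p -> ~p there: w5:F. ✗
Satisfying worlds: {w1, w3, w6}.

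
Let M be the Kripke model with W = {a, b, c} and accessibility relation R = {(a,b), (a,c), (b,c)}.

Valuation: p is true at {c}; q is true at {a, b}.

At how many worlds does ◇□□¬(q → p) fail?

a: successors {b, c}; □□¬(q → p) there: b:T, c:T. ✓
b: successors {c}; □□¬(q → p) there: c:T. ✓
c: no successors, so ◇□□¬(q → p) fails. ✗
Satisfying worlds: {a, b}.
So ◇□□¬(q → p) fails at the other 1 world.

1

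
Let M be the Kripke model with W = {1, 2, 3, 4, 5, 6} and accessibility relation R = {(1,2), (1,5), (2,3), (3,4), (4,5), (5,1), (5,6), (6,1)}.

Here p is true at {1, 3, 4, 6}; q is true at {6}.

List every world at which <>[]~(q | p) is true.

{3, 5, 6}

1: successors {2, 5}; []~(q | p) there: 2:F, 5:F. ✗
2: successors {3}; []~(q | p) there: 3:F. ✗
3: successors {4}; []~(q | p) there: 4:T. ✓
4: successors {5}; []~(q | p) there: 5:F. ✗
5: successors {1, 6}; []~(q | p) there: 1:T, 6:F. ✓
6: successors {1}; []~(q | p) there: 1:T. ✓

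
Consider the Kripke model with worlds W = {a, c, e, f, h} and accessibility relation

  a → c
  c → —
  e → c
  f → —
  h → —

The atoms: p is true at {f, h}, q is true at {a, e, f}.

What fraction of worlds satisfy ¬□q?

a: □q is F. ✓
c: □q is T. ✗
e: □q is F. ✓
f: □q is T. ✗
h: □q is T. ✗
That's 2 of 5 worlds, so 2/5.

2/5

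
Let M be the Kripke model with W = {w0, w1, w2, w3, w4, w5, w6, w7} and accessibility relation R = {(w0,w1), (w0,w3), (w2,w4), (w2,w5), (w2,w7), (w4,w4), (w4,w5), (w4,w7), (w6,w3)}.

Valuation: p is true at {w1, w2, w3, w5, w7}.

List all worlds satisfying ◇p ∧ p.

w0: ◇p is T, p is F. ✗
w1: ◇p is F, p is T. ✗
w2: ◇p is T, p is T. ✓
w3: ◇p is F, p is T. ✗
w4: ◇p is T, p is F. ✗
w5: ◇p is F, p is T. ✗
w6: ◇p is T, p is F. ✗
w7: ◇p is F, p is T. ✗

{w2}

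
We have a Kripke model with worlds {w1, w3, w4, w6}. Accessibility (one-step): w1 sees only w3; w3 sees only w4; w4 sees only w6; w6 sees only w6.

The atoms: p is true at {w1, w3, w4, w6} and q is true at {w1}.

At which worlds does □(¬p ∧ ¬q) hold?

∅

w1: successors {w3}; ¬p ∧ ¬q there: w3:F. ✗
w3: successors {w4}; ¬p ∧ ¬q there: w4:F. ✗
w4: successors {w6}; ¬p ∧ ¬q there: w6:F. ✗
w6: successors {w6}; ¬p ∧ ¬q there: w6:F. ✗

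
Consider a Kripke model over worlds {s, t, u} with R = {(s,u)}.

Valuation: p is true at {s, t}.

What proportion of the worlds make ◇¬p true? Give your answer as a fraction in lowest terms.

1/3

s: successors {u}; ¬p there: u:T. ✓
t: no successors, so ◇¬p fails. ✗
u: no successors, so ◇¬p fails. ✗
That's 1 of 3 worlds, so 1/3.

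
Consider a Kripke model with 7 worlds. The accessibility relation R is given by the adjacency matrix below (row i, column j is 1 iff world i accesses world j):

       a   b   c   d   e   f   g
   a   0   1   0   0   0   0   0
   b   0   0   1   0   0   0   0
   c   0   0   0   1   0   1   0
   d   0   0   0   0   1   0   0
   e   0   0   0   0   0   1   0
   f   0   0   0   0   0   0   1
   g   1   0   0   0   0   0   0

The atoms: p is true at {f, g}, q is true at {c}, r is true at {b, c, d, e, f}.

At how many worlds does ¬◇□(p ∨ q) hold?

a: ◇□(p ∨ q) is T. ✗
b: ◇□(p ∨ q) is F. ✓
c: ◇□(p ∨ q) is T. ✗
d: ◇□(p ∨ q) is T. ✗
e: ◇□(p ∨ q) is T. ✗
f: ◇□(p ∨ q) is F. ✓
g: ◇□(p ∨ q) is F. ✓
Satisfying worlds: {b, f, g}.

3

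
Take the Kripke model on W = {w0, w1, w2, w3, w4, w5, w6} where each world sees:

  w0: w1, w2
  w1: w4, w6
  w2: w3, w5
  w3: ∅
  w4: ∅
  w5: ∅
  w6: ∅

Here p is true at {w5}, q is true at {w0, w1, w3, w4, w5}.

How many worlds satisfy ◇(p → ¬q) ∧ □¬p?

2

w0: ◇(p → ¬q) is T, □¬p is T. ✓
w1: ◇(p → ¬q) is T, □¬p is T. ✓
w2: ◇(p → ¬q) is T, □¬p is F. ✗
w3: ◇(p → ¬q) is F, □¬p is T. ✗
w4: ◇(p → ¬q) is F, □¬p is T. ✗
w5: ◇(p → ¬q) is F, □¬p is T. ✗
w6: ◇(p → ¬q) is F, □¬p is T. ✗
Satisfying worlds: {w0, w1}.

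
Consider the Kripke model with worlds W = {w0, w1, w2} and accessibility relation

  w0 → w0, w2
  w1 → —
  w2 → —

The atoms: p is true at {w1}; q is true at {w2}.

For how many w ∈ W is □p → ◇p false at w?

w0: □p is F, ◇p is F. ✓
w1: □p is T, ◇p is F. ✗
w2: □p is T, ◇p is F. ✗
Satisfying worlds: {w0}.
So □p → ◇p fails at the other 2 worlds.

2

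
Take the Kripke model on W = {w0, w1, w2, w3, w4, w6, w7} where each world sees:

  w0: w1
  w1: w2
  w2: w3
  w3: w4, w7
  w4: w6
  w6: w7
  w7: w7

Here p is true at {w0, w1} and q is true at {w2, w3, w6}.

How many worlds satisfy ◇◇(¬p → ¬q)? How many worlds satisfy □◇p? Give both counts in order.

For ◇◇(¬p → ¬q):
w0: successors {w1}; ◇(¬p → ¬q) there: w1:F. ✗
w1: successors {w2}; ◇(¬p → ¬q) there: w2:F. ✗
w2: successors {w3}; ◇(¬p → ¬q) there: w3:T. ✓
w3: successors {w4, w7}; ◇(¬p → ¬q) there: w4:F, w7:T. ✓
w4: successors {w6}; ◇(¬p → ¬q) there: w6:T. ✓
w6: successors {w7}; ◇(¬p → ¬q) there: w7:T. ✓
w7: successors {w7}; ◇(¬p → ¬q) there: w7:T. ✓
— 5 worlds.
For □◇p:
w0: successors {w1}; ◇p there: w1:F. ✗
w1: successors {w2}; ◇p there: w2:F. ✗
w2: successors {w3}; ◇p there: w3:F. ✗
w3: successors {w4, w7}; ◇p there: w4:F, w7:F. ✗
w4: successors {w6}; ◇p there: w6:F. ✗
w6: successors {w7}; ◇p there: w7:F. ✗
w7: successors {w7}; ◇p there: w7:F. ✗
— 0 worlds.

5 and 0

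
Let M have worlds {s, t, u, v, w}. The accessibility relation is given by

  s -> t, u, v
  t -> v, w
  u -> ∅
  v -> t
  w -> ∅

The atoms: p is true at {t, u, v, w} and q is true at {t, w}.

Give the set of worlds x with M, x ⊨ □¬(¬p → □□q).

{u, w}

s: successors {t, u, v}; ¬(¬p → □□q) there: t:F, u:F, v:F. ✗
t: successors {v, w}; ¬(¬p → □□q) there: v:F, w:F. ✗
u: no successors, so □¬(¬p → □□q) holds vacuously. ✓
v: successors {t}; ¬(¬p → □□q) there: t:F. ✗
w: no successors, so □¬(¬p → □□q) holds vacuously. ✓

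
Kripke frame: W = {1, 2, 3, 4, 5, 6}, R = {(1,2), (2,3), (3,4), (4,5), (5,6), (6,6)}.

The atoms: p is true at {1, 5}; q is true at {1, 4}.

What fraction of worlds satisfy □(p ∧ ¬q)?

1: successors {2}; p ∧ ¬q there: 2:F. ✗
2: successors {3}; p ∧ ¬q there: 3:F. ✗
3: successors {4}; p ∧ ¬q there: 4:F. ✗
4: successors {5}; p ∧ ¬q there: 5:T. ✓
5: successors {6}; p ∧ ¬q there: 6:F. ✗
6: successors {6}; p ∧ ¬q there: 6:F. ✗
That's 1 of 6 worlds, so 1/6.

1/6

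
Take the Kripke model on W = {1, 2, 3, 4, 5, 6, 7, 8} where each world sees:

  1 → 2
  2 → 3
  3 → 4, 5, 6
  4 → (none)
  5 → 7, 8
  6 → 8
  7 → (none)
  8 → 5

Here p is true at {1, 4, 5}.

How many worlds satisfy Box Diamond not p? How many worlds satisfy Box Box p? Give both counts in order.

For Box Diamond not p:
1: successors {2}; Diamond not p there: 2:T. ✓
2: successors {3}; Diamond not p there: 3:T. ✓
3: successors {4, 5, 6}; Diamond not p there: 4:F, 5:T, 6:T. ✗
4: no successors, so Box Diamond not p holds vacuously. ✓
5: successors {7, 8}; Diamond not p there: 7:F, 8:F. ✗
6: successors {8}; Diamond not p there: 8:F. ✗
7: no successors, so Box Diamond not p holds vacuously. ✓
8: successors {5}; Diamond not p there: 5:T. ✓
— 5 worlds.
For Box Box p:
1: successors {2}; Box p there: 2:F. ✗
2: successors {3}; Box p there: 3:F. ✗
3: successors {4, 5, 6}; Box p there: 4:T, 5:F, 6:F. ✗
4: no successors, so Box Box p holds vacuously. ✓
5: successors {7, 8}; Box p there: 7:T, 8:T. ✓
6: successors {8}; Box p there: 8:T. ✓
7: no successors, so Box Box p holds vacuously. ✓
8: successors {5}; Box p there: 5:F. ✗
— 4 worlds.

5 and 4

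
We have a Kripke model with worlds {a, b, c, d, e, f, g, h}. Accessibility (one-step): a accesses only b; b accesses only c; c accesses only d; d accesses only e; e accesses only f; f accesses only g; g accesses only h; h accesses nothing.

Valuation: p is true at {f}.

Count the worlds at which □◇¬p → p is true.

a: □◇¬p is T, p is F. ✗
b: □◇¬p is T, p is F. ✗
c: □◇¬p is T, p is F. ✗
d: □◇¬p is F, p is F. ✓
e: □◇¬p is T, p is F. ✗
f: □◇¬p is T, p is T. ✓
g: □◇¬p is F, p is F. ✓
h: □◇¬p is T, p is F. ✗
Satisfying worlds: {d, f, g}.

3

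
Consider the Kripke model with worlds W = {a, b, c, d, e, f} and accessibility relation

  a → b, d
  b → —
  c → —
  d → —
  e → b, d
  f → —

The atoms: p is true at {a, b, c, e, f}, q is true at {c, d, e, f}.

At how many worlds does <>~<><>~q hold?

a: successors {b, d}; ~<><>~q there: b:T, d:T. ✓
b: no successors, so <>~<><>~q fails. ✗
c: no successors, so <>~<><>~q fails. ✗
d: no successors, so <>~<><>~q fails. ✗
e: successors {b, d}; ~<><>~q there: b:T, d:T. ✓
f: no successors, so <>~<><>~q fails. ✗
Satisfying worlds: {a, e}.

2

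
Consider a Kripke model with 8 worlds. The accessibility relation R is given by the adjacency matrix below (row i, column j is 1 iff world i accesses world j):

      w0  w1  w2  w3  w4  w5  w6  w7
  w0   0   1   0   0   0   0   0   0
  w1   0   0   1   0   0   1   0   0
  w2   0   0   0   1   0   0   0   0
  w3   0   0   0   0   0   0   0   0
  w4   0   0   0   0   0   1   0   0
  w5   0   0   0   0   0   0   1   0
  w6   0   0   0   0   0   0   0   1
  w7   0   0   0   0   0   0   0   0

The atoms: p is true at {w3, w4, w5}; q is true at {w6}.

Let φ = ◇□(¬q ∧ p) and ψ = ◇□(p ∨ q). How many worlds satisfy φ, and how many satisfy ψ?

3 and 4

For ◇□(¬q ∧ p):
w0: successors {w1}; □(¬q ∧ p) there: w1:F. ✗
w1: successors {w2, w5}; □(¬q ∧ p) there: w2:T, w5:F. ✓
w2: successors {w3}; □(¬q ∧ p) there: w3:T. ✓
w3: no successors, so ◇□(¬q ∧ p) fails. ✗
w4: successors {w5}; □(¬q ∧ p) there: w5:F. ✗
w5: successors {w6}; □(¬q ∧ p) there: w6:F. ✗
w6: successors {w7}; □(¬q ∧ p) there: w7:T. ✓
w7: no successors, so ◇□(¬q ∧ p) fails. ✗
— 3 worlds.
For ◇□(p ∨ q):
w0: successors {w1}; □(p ∨ q) there: w1:F. ✗
w1: successors {w2, w5}; □(p ∨ q) there: w2:T, w5:T. ✓
w2: successors {w3}; □(p ∨ q) there: w3:T. ✓
w3: no successors, so ◇□(p ∨ q) fails. ✗
w4: successors {w5}; □(p ∨ q) there: w5:T. ✓
w5: successors {w6}; □(p ∨ q) there: w6:F. ✗
w6: successors {w7}; □(p ∨ q) there: w7:T. ✓
w7: no successors, so ◇□(p ∨ q) fails. ✗
— 4 worlds.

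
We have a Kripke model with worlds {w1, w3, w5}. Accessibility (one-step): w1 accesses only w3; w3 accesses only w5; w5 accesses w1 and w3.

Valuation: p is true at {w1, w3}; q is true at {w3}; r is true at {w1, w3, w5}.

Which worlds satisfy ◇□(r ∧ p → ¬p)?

{w1, w5}

w1: successors {w3}; □(r ∧ p → ¬p) there: w3:T. ✓
w3: successors {w5}; □(r ∧ p → ¬p) there: w5:F. ✗
w5: successors {w1, w3}; □(r ∧ p → ¬p) there: w1:F, w3:T. ✓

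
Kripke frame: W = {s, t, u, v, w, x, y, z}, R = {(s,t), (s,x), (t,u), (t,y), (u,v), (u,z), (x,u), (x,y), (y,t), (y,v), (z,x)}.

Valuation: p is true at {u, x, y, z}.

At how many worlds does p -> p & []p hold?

6

s: p is F, p & []p is F. ✓
t: p is F, p & []p is F. ✓
u: p is T, p & []p is F. ✗
v: p is F, p & []p is F. ✓
w: p is F, p & []p is F. ✓
x: p is T, p & []p is T. ✓
y: p is T, p & []p is F. ✗
z: p is T, p & []p is T. ✓
Satisfying worlds: {s, t, v, w, x, z}.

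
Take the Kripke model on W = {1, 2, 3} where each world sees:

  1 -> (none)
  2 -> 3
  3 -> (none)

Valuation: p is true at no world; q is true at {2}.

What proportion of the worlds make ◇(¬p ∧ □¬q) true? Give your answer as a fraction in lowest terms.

1/3

1: no successors, so ◇(¬p ∧ □¬q) fails. ✗
2: successors {3}; ¬p ∧ □¬q there: 3:T. ✓
3: no successors, so ◇(¬p ∧ □¬q) fails. ✗
That's 1 of 3 worlds, so 1/3.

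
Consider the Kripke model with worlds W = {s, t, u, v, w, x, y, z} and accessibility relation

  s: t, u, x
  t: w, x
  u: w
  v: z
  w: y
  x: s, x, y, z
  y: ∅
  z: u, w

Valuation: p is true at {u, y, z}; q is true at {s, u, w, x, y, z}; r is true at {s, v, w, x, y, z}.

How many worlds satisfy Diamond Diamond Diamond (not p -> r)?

s: successors {t, u, x}; Diamond Diamond (not p -> r) there: t:T, u:T, x:T. ✓
t: successors {w, x}; Diamond Diamond (not p -> r) there: w:F, x:T. ✓
u: successors {w}; Diamond Diamond (not p -> r) there: w:F. ✗
v: successors {z}; Diamond Diamond (not p -> r) there: z:T. ✓
w: successors {y}; Diamond Diamond (not p -> r) there: y:F. ✗
x: successors {s, x, y, z}; Diamond Diamond (not p -> r) there: s:T, x:T, y:F, z:T. ✓
y: no successors, so Diamond Diamond Diamond (not p -> r) fails. ✗
z: successors {u, w}; Diamond Diamond (not p -> r) there: u:T, w:F. ✓
Satisfying worlds: {s, t, v, x, z}.

5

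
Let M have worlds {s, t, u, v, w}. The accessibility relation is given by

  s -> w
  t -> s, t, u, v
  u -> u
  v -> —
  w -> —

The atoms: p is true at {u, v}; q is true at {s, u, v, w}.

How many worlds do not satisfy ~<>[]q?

s: <>[]q is T. ✗
t: <>[]q is T. ✗
u: <>[]q is T. ✗
v: <>[]q is F. ✓
w: <>[]q is F. ✓
Satisfying worlds: {v, w}.
So ~<>[]q fails at the other 3 worlds.

3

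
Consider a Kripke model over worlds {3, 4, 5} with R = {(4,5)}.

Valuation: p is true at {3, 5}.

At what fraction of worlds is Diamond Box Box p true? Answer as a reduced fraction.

3: no successors, so Diamond Box Box p fails. ✗
4: successors {5}; Box Box p there: 5:T. ✓
5: no successors, so Diamond Box Box p fails. ✗
That's 1 of 3 worlds, so 1/3.

1/3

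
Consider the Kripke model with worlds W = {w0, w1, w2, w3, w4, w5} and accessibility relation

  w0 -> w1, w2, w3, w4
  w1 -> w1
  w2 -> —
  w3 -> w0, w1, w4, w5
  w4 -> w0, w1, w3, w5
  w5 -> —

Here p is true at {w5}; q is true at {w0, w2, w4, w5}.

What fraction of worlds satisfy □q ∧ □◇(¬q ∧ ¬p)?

1/3

w0: □q is F, □◇(¬q ∧ ¬p) is F. ✗
w1: □q is F, □◇(¬q ∧ ¬p) is T. ✗
w2: □q is T, □◇(¬q ∧ ¬p) is T. ✓
w3: □q is F, □◇(¬q ∧ ¬p) is F. ✗
w4: □q is F, □◇(¬q ∧ ¬p) is F. ✗
w5: □q is T, □◇(¬q ∧ ¬p) is T. ✓
That's 2 of 6 worlds, so 2/6 = 1/3.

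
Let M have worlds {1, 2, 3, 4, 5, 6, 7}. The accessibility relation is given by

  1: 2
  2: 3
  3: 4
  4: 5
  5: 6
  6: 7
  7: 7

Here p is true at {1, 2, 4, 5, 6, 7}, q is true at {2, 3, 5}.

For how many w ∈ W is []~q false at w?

1: successors {2}; ~q there: 2:F. ✗
2: successors {3}; ~q there: 3:F. ✗
3: successors {4}; ~q there: 4:T. ✓
4: successors {5}; ~q there: 5:F. ✗
5: successors {6}; ~q there: 6:T. ✓
6: successors {7}; ~q there: 7:T. ✓
7: successors {7}; ~q there: 7:T. ✓
Satisfying worlds: {3, 5, 6, 7}.
So []~q fails at the other 3 worlds.

3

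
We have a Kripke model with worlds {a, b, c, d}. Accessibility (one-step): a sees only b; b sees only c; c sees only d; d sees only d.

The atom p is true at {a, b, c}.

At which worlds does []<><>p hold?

∅

a: successors {b}; <><>p there: b:F. ✗
b: successors {c}; <><>p there: c:F. ✗
c: successors {d}; <><>p there: d:F. ✗
d: successors {d}; <><>p there: d:F. ✗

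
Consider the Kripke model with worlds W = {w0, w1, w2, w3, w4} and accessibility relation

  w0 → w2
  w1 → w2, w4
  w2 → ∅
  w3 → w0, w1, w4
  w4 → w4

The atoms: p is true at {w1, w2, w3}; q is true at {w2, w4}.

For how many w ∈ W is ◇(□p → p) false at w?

w0: successors {w2}; □p → p there: w2:T. ✓
w1: successors {w2, w4}; □p → p there: w2:T, w4:T. ✓
w2: no successors, so ◇(□p → p) fails. ✗
w3: successors {w0, w1, w4}; □p → p there: w0:F, w1:T, w4:T. ✓
w4: successors {w4}; □p → p there: w4:T. ✓
Satisfying worlds: {w0, w1, w3, w4}.
So ◇(□p → p) fails at the other 1 world.

1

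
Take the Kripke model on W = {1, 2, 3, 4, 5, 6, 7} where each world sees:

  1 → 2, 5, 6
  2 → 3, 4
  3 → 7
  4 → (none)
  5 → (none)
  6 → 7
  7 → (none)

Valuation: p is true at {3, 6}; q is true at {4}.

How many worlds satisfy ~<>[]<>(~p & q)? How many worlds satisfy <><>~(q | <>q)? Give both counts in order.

For ~<>[]<>(~p & q):
1: <>[]<>(~p & q) is T. ✗
2: <>[]<>(~p & q) is T. ✗
3: <>[]<>(~p & q) is T. ✗
4: <>[]<>(~p & q) is F. ✓
5: <>[]<>(~p & q) is F. ✓
6: <>[]<>(~p & q) is T. ✗
7: <>[]<>(~p & q) is F. ✓
— 3 worlds.
For <><>~(q | <>q):
1: successors {2, 5, 6}; <>~(q | <>q) there: 2:T, 5:F, 6:T. ✓
2: successors {3, 4}; <>~(q | <>q) there: 3:T, 4:F. ✓
3: successors {7}; <>~(q | <>q) there: 7:F. ✗
4: no successors, so <><>~(q | <>q) fails. ✗
5: no successors, so <><>~(q | <>q) fails. ✗
6: successors {7}; <>~(q | <>q) there: 7:F. ✗
7: no successors, so <><>~(q | <>q) fails. ✗
— 2 worlds.

3 and 2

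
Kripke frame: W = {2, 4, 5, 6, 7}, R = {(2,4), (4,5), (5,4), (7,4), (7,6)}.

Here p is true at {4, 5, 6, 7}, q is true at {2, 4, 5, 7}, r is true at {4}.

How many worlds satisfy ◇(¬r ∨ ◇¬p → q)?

2: successors {4}; ¬r ∨ ◇¬p → q there: 4:T. ✓
4: successors {5}; ¬r ∨ ◇¬p → q there: 5:T. ✓
5: successors {4}; ¬r ∨ ◇¬p → q there: 4:T. ✓
6: no successors, so ◇(¬r ∨ ◇¬p → q) fails. ✗
7: successors {4, 6}; ¬r ∨ ◇¬p → q there: 4:T, 6:F. ✓
Satisfying worlds: {2, 4, 5, 7}.

4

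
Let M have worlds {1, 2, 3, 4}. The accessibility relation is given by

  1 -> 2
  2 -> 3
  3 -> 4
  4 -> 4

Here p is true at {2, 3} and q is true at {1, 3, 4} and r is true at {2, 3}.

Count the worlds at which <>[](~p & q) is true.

3

1: successors {2}; [](~p & q) there: 2:F. ✗
2: successors {3}; [](~p & q) there: 3:T. ✓
3: successors {4}; [](~p & q) there: 4:T. ✓
4: successors {4}; [](~p & q) there: 4:T. ✓
Satisfying worlds: {2, 3, 4}.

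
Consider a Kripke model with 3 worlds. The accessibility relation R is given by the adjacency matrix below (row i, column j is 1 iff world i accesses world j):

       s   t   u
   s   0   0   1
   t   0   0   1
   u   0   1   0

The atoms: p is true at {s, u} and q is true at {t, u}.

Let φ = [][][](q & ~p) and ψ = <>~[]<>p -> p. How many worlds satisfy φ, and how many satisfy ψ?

1 and 3

For [][][](q & ~p):
s: successors {u}; [][](q & ~p) there: u:F. ✗
t: successors {u}; [][](q & ~p) there: u:F. ✗
u: successors {t}; [][](q & ~p) there: t:T. ✓
— 1 world.
For <>~[]<>p -> p:
s: <>~[]<>p is F, p is T. ✓
t: <>~[]<>p is F, p is F. ✓
u: <>~[]<>p is T, p is T. ✓
— 3 worlds.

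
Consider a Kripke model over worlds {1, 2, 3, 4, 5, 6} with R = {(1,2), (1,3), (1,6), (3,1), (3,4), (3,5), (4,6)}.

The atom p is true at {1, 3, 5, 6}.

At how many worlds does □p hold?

1: successors {2, 3, 6}; p there: 2:F, 3:T, 6:T. ✗
2: no successors, so □p holds vacuously. ✓
3: successors {1, 4, 5}; p there: 1:T, 4:F, 5:T. ✗
4: successors {6}; p there: 6:T. ✓
5: no successors, so □p holds vacuously. ✓
6: no successors, so □p holds vacuously. ✓
Satisfying worlds: {2, 4, 5, 6}.

4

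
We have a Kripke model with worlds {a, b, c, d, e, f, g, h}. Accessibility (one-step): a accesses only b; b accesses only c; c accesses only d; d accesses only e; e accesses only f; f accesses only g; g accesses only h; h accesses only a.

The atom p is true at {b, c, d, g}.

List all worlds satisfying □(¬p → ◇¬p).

{a, b, c, d, f, g}

a: successors {b}; ¬p → ◇¬p there: b:T. ✓
b: successors {c}; ¬p → ◇¬p there: c:T. ✓
c: successors {d}; ¬p → ◇¬p there: d:T. ✓
d: successors {e}; ¬p → ◇¬p there: e:T. ✓
e: successors {f}; ¬p → ◇¬p there: f:F. ✗
f: successors {g}; ¬p → ◇¬p there: g:T. ✓
g: successors {h}; ¬p → ◇¬p there: h:T. ✓
h: successors {a}; ¬p → ◇¬p there: a:F. ✗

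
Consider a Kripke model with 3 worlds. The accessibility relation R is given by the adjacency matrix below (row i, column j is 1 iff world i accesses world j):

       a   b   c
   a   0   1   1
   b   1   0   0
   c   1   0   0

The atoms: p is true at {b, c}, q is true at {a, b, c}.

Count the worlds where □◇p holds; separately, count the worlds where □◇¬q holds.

For □◇p:
a: successors {b, c}; ◇p there: b:F, c:F. ✗
b: successors {a}; ◇p there: a:T. ✓
c: successors {a}; ◇p there: a:T. ✓
— 2 worlds.
For □◇¬q:
a: successors {b, c}; ◇¬q there: b:F, c:F. ✗
b: successors {a}; ◇¬q there: a:F. ✗
c: successors {a}; ◇¬q there: a:F. ✗
— 0 worlds.

2 and 0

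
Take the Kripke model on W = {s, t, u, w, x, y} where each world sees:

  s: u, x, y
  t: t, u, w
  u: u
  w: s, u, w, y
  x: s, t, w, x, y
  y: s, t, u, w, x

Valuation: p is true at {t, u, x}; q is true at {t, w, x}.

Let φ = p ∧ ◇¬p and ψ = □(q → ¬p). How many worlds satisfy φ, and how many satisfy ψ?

For p ∧ ◇¬p:
s: p is F, ◇¬p is T. ✗
t: p is T, ◇¬p is T. ✓
u: p is T, ◇¬p is F. ✗
w: p is F, ◇¬p is T. ✗
x: p is T, ◇¬p is T. ✓
y: p is F, ◇¬p is T. ✗
— 2 worlds.
For □(q → ¬p):
s: successors {u, x, y}; q → ¬p there: u:T, x:F, y:T. ✗
t: successors {t, u, w}; q → ¬p there: t:F, u:T, w:T. ✗
u: successors {u}; q → ¬p there: u:T. ✓
w: successors {s, u, w, y}; q → ¬p there: s:T, u:T, w:T, y:T. ✓
x: successors {s, t, w, x, y}; q → ¬p there: s:T, t:F, w:T, x:F, y:T. ✗
y: successors {s, t, u, w, x}; q → ¬p there: s:T, t:F, u:T, w:T, x:F. ✗
— 2 worlds.

2 and 2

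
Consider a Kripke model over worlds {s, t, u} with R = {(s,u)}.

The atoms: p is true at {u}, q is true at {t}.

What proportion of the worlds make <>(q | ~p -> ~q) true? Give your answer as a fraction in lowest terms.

s: successors {u}; q | ~p -> ~q there: u:T. ✓
t: no successors, so <>(q | ~p -> ~q) fails. ✗
u: no successors, so <>(q | ~p -> ~q) fails. ✗
That's 1 of 3 worlds, so 1/3.

1/3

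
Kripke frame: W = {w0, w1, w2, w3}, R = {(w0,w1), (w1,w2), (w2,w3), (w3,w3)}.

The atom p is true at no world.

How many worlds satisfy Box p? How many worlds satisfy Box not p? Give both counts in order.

For Box p:
w0: successors {w1}; p there: w1:F. ✗
w1: successors {w2}; p there: w2:F. ✗
w2: successors {w3}; p there: w3:F. ✗
w3: successors {w3}; p there: w3:F. ✗
— 0 worlds.
For Box not p:
w0: successors {w1}; not p there: w1:T. ✓
w1: successors {w2}; not p there: w2:T. ✓
w2: successors {w3}; not p there: w3:T. ✓
w3: successors {w3}; not p there: w3:T. ✓
— 4 worlds.

0 and 4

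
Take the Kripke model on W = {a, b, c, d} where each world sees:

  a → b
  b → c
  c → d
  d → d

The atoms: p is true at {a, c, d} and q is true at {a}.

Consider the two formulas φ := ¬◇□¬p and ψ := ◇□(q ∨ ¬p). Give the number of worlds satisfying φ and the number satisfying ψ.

For ¬◇□¬p:
a: ◇□¬p is F. ✓
b: ◇□¬p is F. ✓
c: ◇□¬p is F. ✓
d: ◇□¬p is F. ✓
— 4 worlds.
For ◇□(q ∨ ¬p):
a: successors {b}; □(q ∨ ¬p) there: b:F. ✗
b: successors {c}; □(q ∨ ¬p) there: c:F. ✗
c: successors {d}; □(q ∨ ¬p) there: d:F. ✗
d: successors {d}; □(q ∨ ¬p) there: d:F. ✗
— 0 worlds.

4 and 0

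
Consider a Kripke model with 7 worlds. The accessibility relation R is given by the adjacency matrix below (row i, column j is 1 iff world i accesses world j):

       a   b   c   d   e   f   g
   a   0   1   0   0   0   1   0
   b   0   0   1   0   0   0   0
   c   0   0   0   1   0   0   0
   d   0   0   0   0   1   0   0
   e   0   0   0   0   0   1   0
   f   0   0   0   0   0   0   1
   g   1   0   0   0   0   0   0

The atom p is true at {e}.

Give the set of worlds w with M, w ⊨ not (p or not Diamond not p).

a: p or not Diamond not p is F. ✓
b: p or not Diamond not p is F. ✓
c: p or not Diamond not p is F. ✓
d: p or not Diamond not p is T. ✗
e: p or not Diamond not p is T. ✗
f: p or not Diamond not p is F. ✓
g: p or not Diamond not p is F. ✓

{a, b, c, f, g}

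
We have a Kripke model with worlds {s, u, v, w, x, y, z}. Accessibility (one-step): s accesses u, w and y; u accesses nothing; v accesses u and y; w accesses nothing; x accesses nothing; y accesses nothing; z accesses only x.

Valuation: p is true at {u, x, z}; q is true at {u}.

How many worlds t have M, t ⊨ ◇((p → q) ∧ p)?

2

s: successors {u, w, y}; (p → q) ∧ p there: u:T, w:F, y:F. ✓
u: no successors, so ◇((p → q) ∧ p) fails. ✗
v: successors {u, y}; (p → q) ∧ p there: u:T, y:F. ✓
w: no successors, so ◇((p → q) ∧ p) fails. ✗
x: no successors, so ◇((p → q) ∧ p) fails. ✗
y: no successors, so ◇((p → q) ∧ p) fails. ✗
z: successors {x}; (p → q) ∧ p there: x:F. ✗
Satisfying worlds: {s, v}.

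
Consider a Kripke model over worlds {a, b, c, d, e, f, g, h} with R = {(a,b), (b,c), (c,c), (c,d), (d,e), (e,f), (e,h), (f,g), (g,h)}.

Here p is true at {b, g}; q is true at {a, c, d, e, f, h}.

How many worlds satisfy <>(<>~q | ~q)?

3

a: successors {b}; <>~q | ~q there: b:T. ✓
b: successors {c}; <>~q | ~q there: c:F. ✗
c: successors {c, d}; <>~q | ~q there: c:F, d:F. ✗
d: successors {e}; <>~q | ~q there: e:F. ✗
e: successors {f, h}; <>~q | ~q there: f:T, h:F. ✓
f: successors {g}; <>~q | ~q there: g:T. ✓
g: successors {h}; <>~q | ~q there: h:F. ✗
h: no successors, so <>(<>~q | ~q) fails. ✗
Satisfying worlds: {a, e, f}.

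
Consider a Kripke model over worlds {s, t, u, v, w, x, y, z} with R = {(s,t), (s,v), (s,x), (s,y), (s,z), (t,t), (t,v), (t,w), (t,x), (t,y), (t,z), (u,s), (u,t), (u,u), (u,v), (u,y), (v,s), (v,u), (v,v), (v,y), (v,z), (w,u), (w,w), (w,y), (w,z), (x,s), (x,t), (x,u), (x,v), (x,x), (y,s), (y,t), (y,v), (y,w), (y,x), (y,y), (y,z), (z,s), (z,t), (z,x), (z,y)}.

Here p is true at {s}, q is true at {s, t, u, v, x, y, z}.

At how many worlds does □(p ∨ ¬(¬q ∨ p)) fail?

3

s: successors {t, v, x, y, z}; p ∨ ¬(¬q ∨ p) there: t:T, v:T, x:T, y:T, z:T. ✓
t: successors {t, v, w, x, y, z}; p ∨ ¬(¬q ∨ p) there: t:T, v:T, w:F, x:T, y:T, z:T. ✗
u: successors {s, t, u, v, y}; p ∨ ¬(¬q ∨ p) there: s:T, t:T, u:T, v:T, y:T. ✓
v: successors {s, u, v, y, z}; p ∨ ¬(¬q ∨ p) there: s:T, u:T, v:T, y:T, z:T. ✓
w: successors {u, w, y, z}; p ∨ ¬(¬q ∨ p) there: u:T, w:F, y:T, z:T. ✗
x: successors {s, t, u, v, x}; p ∨ ¬(¬q ∨ p) there: s:T, t:T, u:T, v:T, x:T. ✓
y: successors {s, t, v, w, x, y, z}; p ∨ ¬(¬q ∨ p) there: s:T, t:T, v:T, w:F, x:T, y:T, z:T. ✗
z: successors {s, t, x, y}; p ∨ ¬(¬q ∨ p) there: s:T, t:T, x:T, y:T. ✓
Satisfying worlds: {s, u, v, x, z}.
So □(p ∨ ¬(¬q ∨ p)) fails at the other 3 worlds.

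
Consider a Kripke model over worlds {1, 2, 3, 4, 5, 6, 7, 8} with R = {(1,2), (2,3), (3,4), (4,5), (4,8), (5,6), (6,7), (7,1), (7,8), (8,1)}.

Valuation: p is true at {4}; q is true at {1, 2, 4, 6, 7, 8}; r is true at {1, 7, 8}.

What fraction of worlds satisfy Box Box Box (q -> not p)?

7/8

1: successors {2}; Box Box (q -> not p) there: 2:F. ✗
2: successors {3}; Box Box (q -> not p) there: 3:T. ✓
3: successors {4}; Box Box (q -> not p) there: 4:T. ✓
4: successors {5, 8}; Box Box (q -> not p) there: 5:T, 8:T. ✓
5: successors {6}; Box Box (q -> not p) there: 6:T. ✓
6: successors {7}; Box Box (q -> not p) there: 7:T. ✓
7: successors {1, 8}; Box Box (q -> not p) there: 1:T, 8:T. ✓
8: successors {1}; Box Box (q -> not p) there: 1:T. ✓
That's 7 of 8 worlds, so 7/8.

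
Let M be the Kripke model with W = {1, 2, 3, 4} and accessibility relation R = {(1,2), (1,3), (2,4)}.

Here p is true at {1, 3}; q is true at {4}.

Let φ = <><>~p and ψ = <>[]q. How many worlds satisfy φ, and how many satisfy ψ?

1 and 2

For <><>~p:
1: successors {2, 3}; <>~p there: 2:T, 3:F. ✓
2: successors {4}; <>~p there: 4:F. ✗
3: no successors, so <><>~p fails. ✗
4: no successors, so <><>~p fails. ✗
— 1 world.
For <>[]q:
1: successors {2, 3}; []q there: 2:T, 3:T. ✓
2: successors {4}; []q there: 4:T. ✓
3: no successors, so <>[]q fails. ✗
4: no successors, so <>[]q fails. ✗
— 2 worlds.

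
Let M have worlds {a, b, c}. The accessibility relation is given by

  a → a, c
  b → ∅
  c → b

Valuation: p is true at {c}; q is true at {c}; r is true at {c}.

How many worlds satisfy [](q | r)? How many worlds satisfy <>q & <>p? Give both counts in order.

For [](q | r):
a: successors {a, c}; q | r there: a:F, c:T. ✗
b: no successors, so [](q | r) holds vacuously. ✓
c: successors {b}; q | r there: b:F. ✗
— 1 world.
For <>q & <>p:
a: <>q is T, <>p is T. ✓
b: <>q is F, <>p is F. ✗
c: <>q is F, <>p is F. ✗
— 1 world.

1 and 1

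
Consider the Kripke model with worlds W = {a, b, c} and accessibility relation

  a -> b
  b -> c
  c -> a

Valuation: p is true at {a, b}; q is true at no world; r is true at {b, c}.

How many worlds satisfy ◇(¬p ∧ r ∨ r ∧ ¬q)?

a: successors {b}; ¬p ∧ r ∨ r ∧ ¬q there: b:T. ✓
b: successors {c}; ¬p ∧ r ∨ r ∧ ¬q there: c:T. ✓
c: successors {a}; ¬p ∧ r ∨ r ∧ ¬q there: a:F. ✗
Satisfying worlds: {a, b}.

2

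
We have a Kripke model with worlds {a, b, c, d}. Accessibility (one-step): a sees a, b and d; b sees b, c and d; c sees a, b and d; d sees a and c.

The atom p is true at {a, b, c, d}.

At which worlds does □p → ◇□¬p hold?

a: □p is T, ◇□¬p is F. ✗
b: □p is T, ◇□¬p is F. ✗
c: □p is T, ◇□¬p is F. ✗
d: □p is T, ◇□¬p is F. ✗

∅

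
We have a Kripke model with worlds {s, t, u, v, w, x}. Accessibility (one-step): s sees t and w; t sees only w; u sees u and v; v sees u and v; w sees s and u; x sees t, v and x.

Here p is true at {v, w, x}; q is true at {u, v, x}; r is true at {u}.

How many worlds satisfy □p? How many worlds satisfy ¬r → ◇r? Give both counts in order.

1 and 3

For □p:
s: successors {t, w}; p there: t:F, w:T. ✗
t: successors {w}; p there: w:T. ✓
u: successors {u, v}; p there: u:F, v:T. ✗
v: successors {u, v}; p there: u:F, v:T. ✗
w: successors {s, u}; p there: s:F, u:F. ✗
x: successors {t, v, x}; p there: t:F, v:T, x:T. ✗
— 1 world.
For ¬r → ◇r:
s: ¬r is T, ◇r is F. ✗
t: ¬r is T, ◇r is F. ✗
u: ¬r is F, ◇r is T. ✓
v: ¬r is T, ◇r is T. ✓
w: ¬r is T, ◇r is T. ✓
x: ¬r is T, ◇r is F. ✗
— 3 worlds.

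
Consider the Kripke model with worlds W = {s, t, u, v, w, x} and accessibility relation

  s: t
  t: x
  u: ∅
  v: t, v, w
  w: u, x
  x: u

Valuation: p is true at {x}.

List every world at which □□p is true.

{s, u, x}

s: successors {t}; □p there: t:T. ✓
t: successors {x}; □p there: x:F. ✗
u: no successors, so □□p holds vacuously. ✓
v: successors {t, v, w}; □p there: t:T, v:F, w:F. ✗
w: successors {u, x}; □p there: u:T, x:F. ✗
x: successors {u}; □p there: u:T. ✓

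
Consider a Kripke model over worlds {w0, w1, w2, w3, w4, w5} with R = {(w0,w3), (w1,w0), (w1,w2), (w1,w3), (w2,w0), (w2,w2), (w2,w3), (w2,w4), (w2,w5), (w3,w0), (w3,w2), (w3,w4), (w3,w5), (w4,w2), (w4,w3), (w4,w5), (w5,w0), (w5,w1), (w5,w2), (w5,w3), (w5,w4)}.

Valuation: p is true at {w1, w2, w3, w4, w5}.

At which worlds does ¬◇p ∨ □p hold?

{w0, w4}

w0: ¬◇p is F, □p is T. ✓
w1: ¬◇p is F, □p is F. ✗
w2: ¬◇p is F, □p is F. ✗
w3: ¬◇p is F, □p is F. ✗
w4: ¬◇p is F, □p is T. ✓
w5: ¬◇p is F, □p is F. ✗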